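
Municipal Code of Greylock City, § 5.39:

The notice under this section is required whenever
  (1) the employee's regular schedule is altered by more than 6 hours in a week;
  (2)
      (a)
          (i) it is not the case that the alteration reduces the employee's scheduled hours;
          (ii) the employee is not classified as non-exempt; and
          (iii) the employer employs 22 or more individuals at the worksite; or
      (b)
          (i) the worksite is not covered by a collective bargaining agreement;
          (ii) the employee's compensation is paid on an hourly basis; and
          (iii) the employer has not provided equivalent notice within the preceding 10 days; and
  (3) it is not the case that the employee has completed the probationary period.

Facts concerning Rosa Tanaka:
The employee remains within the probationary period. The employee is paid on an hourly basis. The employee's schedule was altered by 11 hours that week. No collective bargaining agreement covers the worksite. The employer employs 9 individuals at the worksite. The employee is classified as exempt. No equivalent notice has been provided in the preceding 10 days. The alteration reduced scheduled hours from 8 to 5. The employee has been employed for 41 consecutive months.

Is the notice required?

(1) schedule shift > 6h — holds.
(i) not (hours reduced) — not satisfied.
(ii) not (non-exempt) — holds.
(iii) ≥ 22 at site — not satisfied.
So (a) is not satisfied (F AND T AND F).
(i) no CBA — satisfied.
(ii) hourly-paid — satisfied.
(iii) no recent notice — satisfied.
(b) = T AND T AND T = true.
(2): F OR T → true.
(3) not (past probation) — met.
Overall: T AND T AND T → true.

Yes — required.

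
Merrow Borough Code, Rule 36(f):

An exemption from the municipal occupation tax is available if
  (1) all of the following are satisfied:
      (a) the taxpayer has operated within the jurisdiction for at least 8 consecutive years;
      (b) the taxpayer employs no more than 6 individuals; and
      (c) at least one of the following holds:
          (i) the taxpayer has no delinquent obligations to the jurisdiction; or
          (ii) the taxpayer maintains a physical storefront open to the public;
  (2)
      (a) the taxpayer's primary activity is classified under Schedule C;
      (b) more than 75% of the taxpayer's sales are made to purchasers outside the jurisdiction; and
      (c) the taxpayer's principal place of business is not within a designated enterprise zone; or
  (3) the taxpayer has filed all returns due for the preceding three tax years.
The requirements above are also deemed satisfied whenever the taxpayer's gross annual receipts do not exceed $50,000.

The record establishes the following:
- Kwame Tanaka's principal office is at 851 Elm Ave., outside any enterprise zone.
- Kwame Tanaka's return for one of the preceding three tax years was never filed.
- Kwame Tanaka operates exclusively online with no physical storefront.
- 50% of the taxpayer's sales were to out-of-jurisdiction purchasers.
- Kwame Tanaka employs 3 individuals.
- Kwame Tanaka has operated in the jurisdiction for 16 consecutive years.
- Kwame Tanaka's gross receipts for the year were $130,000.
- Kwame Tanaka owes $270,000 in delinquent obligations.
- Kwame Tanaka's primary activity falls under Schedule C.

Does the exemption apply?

No — not exempt.

(a) ≥ 8 yrs in jurisdiction — holds.
(b) ≤ 6 employees — satisfied.
(i) no delinquency — not met.
(ii) has storefront — fails.
(c) = F OR F = false.
(1) = T AND T AND F = false.
(a) Schedule C activity — met.
(b) >75% out-of-jur. sales — not met.
(c) not (in enterprise zone) — met.
(2) = T AND F AND T = false.
(3) returns current — not met.
Overall = F OR F OR F = false.
Exception (receipts ≤ $50,000) — not satisfied.
Result: main false OR exception false → false.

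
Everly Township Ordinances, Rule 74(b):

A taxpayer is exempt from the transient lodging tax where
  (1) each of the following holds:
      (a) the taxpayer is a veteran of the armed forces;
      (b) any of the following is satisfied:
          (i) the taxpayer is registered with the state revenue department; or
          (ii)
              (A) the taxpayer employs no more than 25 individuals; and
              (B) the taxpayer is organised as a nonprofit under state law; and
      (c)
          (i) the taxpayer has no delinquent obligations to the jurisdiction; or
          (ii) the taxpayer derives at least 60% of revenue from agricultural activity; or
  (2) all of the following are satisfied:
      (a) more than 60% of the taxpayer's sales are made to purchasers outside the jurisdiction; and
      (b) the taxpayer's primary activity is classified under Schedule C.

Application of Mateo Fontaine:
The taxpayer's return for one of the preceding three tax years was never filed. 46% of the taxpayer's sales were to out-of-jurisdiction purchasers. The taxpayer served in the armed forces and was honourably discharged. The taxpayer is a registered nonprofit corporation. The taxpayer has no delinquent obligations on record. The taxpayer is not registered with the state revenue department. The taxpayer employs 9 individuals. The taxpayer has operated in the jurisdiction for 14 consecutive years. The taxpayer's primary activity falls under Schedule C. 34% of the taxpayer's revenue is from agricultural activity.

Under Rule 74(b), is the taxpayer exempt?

Yes — exempt.

(a) veteran — satisfied.
(i) state-registered — not satisfied.
(A) ≤ 25 employees — holds.
(B) nonprofit — met.
(ii): T AND T → true.
(b) = F OR T = true.
(i) no delinquency — holds.
(ii) ≥60% agricultural — not satisfied.
(c): T OR F → true.
(1) = T AND T AND T = true.
(a) >60% out-of-jur. sales — not satisfied.
(b) Schedule C activity — satisfied.
(2): F AND T → false.
Overall: T OR F → true.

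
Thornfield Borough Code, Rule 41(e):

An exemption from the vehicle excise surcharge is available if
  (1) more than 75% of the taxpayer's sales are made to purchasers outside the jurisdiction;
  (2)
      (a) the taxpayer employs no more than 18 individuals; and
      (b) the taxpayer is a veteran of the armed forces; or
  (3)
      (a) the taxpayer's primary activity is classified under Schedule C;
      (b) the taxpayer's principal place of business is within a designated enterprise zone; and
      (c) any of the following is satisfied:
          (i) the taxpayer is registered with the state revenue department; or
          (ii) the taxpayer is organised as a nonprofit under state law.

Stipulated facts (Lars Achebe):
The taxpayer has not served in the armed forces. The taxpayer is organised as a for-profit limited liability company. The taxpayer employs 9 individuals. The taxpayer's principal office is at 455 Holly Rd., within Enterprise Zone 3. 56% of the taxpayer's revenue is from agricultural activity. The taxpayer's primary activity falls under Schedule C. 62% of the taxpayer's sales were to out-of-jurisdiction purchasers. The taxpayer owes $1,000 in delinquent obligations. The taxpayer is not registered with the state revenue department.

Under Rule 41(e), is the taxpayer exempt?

No — not exempt.

(1) >75% out-of-jur. sales — not satisfied.
(a) ≤ 18 employees — holds.
(b) veteran — not met.
(2): T AND F → false.
(a) Schedule C activity — holds.
(b) in enterprise zone — satisfied.
(i) state-registered — not met.
(ii) nonprofit — fails.
(c): F OR F → false.
So (3) is not satisfied (T AND T AND F).
Overall = F OR F OR F = false.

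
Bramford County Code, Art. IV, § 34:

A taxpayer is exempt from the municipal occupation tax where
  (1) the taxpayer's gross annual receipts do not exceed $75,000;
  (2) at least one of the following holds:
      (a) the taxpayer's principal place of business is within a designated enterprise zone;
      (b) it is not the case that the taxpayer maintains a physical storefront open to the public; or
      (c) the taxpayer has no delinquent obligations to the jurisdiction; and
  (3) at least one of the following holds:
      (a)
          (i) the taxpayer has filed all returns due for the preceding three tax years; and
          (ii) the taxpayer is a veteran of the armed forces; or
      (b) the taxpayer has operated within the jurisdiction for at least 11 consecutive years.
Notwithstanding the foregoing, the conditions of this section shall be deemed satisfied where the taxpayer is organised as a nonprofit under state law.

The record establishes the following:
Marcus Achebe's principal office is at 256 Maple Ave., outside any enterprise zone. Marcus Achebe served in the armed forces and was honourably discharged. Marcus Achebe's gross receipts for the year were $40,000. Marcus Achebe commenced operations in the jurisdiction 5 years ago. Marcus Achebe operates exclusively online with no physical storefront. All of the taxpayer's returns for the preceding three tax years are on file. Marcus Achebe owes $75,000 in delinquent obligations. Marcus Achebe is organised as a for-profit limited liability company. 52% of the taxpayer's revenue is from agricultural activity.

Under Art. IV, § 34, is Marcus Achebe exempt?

(1) receipts ≤ $75,000 — satisfied.
(a) in enterprise zone — fails.
(b) not (has storefront) — holds.
(c) no delinquency — fails.
(2): F OR T OR F → true.
(i) returns current — met.
(ii) veteran — satisfied.
(a): T AND T → true.
(b) ≥ 11 yrs in jurisdiction — fails.
(3) = T OR F = true.
So Overall is satisfied (T AND T AND T).
Exception (nonprofit) — not satisfied.
Result: main true OR exception false → true.

Yes — exempt.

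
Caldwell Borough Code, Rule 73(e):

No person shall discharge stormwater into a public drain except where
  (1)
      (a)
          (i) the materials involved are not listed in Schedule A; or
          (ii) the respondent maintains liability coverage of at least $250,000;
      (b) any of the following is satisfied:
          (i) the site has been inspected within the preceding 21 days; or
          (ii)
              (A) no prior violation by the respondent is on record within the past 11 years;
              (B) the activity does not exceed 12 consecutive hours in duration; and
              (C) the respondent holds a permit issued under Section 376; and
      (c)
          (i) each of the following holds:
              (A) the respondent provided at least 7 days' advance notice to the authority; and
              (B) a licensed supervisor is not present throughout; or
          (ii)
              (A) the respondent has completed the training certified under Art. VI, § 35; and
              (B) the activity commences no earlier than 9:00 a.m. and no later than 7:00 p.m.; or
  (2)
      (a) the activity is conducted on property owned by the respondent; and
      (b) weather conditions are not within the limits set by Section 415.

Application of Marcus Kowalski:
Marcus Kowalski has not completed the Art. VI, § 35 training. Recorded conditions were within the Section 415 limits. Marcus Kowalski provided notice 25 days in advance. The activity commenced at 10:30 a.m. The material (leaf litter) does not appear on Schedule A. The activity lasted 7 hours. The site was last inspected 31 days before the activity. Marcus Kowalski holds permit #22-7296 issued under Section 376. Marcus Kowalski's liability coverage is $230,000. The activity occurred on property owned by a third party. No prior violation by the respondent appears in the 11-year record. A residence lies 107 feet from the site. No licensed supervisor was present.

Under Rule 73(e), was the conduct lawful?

(i) not (Schedule A material) — satisfied.
(ii) coverage ≥ $250,000 — not met.
(a) = T OR F = true.
(i) site inspected — not satisfied.
(A) no prior violation — holds.
(B) ≤ 12 hrs duration — met.
(C) holds permit — holds.
(ii): T AND T AND T → true.
(b) = F OR T = true.
(A) ≥7 days' notice — met.
(B) not (supervisor present) — met.
(i) = T AND T = true.
(A) training certified — fails.
(B) start within hours — met.
(ii) = F AND T = false.
(c) = T OR F = true.
So (1) is satisfied (T AND T AND T).
(a) own property — fails.
(b) not (weather ok) — fails.
(2) = F AND F = false.
Overall: T OR F → true.

Yes — lawful.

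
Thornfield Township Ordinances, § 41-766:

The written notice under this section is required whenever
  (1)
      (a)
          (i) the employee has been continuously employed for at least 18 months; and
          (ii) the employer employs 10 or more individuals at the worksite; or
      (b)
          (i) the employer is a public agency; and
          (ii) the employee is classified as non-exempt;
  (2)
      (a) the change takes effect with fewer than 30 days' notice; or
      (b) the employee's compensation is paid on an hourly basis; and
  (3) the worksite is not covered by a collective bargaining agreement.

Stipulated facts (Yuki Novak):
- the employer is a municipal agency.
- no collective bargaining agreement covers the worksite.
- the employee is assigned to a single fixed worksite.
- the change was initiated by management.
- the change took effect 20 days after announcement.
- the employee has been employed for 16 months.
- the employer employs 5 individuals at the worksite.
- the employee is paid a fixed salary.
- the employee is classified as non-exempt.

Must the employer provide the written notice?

Yes — required.

(i) tenure ≥ 18 mo. — fails.
(ii) ≥ 10 at site — not satisfied.
So (a) is not satisfied (F AND F).
(i) public agency — satisfied.
(ii) non-exempt — met.
(b): T AND T → true.
(1): F OR T → true.
(a) < 30 days' notice — holds.
(b) hourly-paid — not met.
So (2) is satisfied (T OR F).
(3) no CBA — met.
Overall: T AND T AND T → true.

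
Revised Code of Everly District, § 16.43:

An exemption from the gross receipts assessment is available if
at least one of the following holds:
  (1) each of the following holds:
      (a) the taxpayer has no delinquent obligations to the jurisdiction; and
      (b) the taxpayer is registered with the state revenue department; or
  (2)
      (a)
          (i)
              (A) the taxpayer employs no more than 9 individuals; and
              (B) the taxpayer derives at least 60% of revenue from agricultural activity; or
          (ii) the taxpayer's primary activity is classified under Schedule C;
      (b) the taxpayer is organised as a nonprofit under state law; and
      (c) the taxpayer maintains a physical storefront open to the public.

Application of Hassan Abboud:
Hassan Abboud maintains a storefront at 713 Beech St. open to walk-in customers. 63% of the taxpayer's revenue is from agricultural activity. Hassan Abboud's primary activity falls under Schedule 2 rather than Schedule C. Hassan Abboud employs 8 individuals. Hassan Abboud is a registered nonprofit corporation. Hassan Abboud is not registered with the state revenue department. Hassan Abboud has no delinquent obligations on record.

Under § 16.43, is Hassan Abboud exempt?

(a) no delinquency — satisfied.
(b) state-registered — not satisfied.
(1) = T AND F = false.
(A) ≤ 9 employees — met.
(B) ≥60% agricultural — met.
(i): T AND T → true.
(ii) Schedule C activity — fails.
So (a) is satisfied (T OR F).
(b) nonprofit — satisfied.
(c) has storefront — met.
(2) = T AND T AND T = true.
So Overall is satisfied (F OR T).

Yes — exempt.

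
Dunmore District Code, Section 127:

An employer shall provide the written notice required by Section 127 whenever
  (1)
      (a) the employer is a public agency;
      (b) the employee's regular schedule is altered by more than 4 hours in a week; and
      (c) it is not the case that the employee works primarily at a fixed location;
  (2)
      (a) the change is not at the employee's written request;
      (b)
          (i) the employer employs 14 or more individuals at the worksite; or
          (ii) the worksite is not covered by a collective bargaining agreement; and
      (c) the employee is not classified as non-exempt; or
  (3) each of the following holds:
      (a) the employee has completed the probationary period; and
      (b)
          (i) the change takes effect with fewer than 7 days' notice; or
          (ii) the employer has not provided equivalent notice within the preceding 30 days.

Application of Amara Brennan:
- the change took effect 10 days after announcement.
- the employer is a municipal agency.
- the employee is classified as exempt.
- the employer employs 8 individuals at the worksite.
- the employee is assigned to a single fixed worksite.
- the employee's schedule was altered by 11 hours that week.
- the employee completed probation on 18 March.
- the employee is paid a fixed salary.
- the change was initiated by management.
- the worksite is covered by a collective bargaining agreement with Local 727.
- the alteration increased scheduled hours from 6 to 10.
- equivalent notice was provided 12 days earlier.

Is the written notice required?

(a) public agency — met.
(b) schedule shift > 4h — satisfied.
(c) not (fixed location) — fails.
So (1) is not satisfied (T AND T AND F).
(a) not employee-requested — satisfied.
(i) ≥ 14 at site — fails.
(ii) no CBA — fails.
(b): F OR F → false.
(c) not (non-exempt) — holds.
(2) = T AND F AND T = false.
(a) past probation — holds.
(i) < 7 days' notice — not met.
(ii) no recent notice — not satisfied.
(b): F OR F → false.
(3) = T AND F = false.
Overall = F OR F OR F = false.

No — not required.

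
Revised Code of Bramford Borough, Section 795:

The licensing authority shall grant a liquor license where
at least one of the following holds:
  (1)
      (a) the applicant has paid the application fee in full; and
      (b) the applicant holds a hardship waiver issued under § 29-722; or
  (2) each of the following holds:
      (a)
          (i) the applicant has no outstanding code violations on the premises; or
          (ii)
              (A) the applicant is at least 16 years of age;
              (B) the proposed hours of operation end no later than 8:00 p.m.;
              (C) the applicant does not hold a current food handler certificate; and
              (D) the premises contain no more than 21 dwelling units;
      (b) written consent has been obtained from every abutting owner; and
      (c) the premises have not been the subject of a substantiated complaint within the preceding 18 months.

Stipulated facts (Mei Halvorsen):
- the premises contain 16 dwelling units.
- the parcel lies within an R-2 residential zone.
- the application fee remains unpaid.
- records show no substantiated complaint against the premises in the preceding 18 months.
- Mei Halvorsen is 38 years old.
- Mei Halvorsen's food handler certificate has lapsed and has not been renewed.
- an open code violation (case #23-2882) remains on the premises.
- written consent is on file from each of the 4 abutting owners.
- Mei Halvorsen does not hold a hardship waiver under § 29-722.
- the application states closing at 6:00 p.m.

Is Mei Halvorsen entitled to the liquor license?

(a) fee paid — not met.
(b) hardship waiver — not met.
(1) = F AND F = false.
(i) no code violations — not met.
(A) age ≥ 16 — satisfied.
(B) closes by 8 p.m. — met.
(C) not (food handler cert.) — holds.
(D) ≤ 21 units — holds.
So (ii) is satisfied (T AND T AND T AND T).
So (a) is satisfied (F OR T).
(b) all abutters consent — met.
(c) no complaint in 18 mo. — holds.
(2) = T AND T AND T = true.
So Overall is satisfied (F OR T).

Yes — granted.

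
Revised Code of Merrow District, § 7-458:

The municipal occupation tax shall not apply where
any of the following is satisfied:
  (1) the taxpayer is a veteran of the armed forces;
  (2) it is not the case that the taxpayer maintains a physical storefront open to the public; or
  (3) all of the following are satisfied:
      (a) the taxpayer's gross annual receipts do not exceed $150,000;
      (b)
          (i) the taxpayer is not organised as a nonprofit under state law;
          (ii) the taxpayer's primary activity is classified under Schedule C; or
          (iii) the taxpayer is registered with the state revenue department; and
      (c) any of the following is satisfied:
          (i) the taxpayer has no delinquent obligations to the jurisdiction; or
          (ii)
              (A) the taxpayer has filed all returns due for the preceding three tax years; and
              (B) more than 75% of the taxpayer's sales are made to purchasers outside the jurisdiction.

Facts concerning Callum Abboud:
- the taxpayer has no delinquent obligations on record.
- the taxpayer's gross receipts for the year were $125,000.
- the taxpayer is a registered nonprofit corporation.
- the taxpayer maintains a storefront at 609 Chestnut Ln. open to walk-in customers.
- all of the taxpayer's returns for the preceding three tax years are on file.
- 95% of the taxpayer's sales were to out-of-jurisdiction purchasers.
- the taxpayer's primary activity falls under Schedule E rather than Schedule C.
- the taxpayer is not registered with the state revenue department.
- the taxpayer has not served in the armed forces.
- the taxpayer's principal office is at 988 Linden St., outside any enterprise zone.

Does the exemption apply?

(1) veteran — not satisfied.
(2) not (has storefront) — not met.
(a) receipts ≤ $150,000 — met.
(i) not (nonprofit) — not met.
(ii) Schedule C activity — not satisfied.
(iii) state-registered — not satisfied.
(b) = F OR F OR F = false.
(i) no delinquency — met.
(A) returns current — holds.
(B) >75% out-of-jur. sales — satisfied.
(ii): T AND T → true.
(c) = T OR T = true.
So (3) is not satisfied (T AND F AND T).
So Overall is not satisfied (F OR F OR F).

No — not exempt.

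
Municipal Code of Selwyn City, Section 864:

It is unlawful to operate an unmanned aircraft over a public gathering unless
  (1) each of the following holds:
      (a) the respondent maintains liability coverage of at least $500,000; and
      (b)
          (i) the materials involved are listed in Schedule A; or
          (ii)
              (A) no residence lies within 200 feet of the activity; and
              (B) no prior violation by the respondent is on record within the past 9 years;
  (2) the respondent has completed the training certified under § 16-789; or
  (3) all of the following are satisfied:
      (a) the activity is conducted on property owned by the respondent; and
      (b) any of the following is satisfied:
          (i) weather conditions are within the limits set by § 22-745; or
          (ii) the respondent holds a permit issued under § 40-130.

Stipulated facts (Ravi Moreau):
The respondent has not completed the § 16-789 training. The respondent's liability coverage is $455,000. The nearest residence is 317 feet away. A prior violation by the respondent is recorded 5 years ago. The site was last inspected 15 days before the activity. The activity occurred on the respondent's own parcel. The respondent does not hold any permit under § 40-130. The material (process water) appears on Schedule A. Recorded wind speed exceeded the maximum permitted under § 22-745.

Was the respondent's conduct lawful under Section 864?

(a) coverage ≥ $500,000 — not satisfied.
(i) Schedule A material — met.
(A) no residence in 200 ft — met.
(B) no prior violation — fails.
So (ii) is not satisfied (T AND F).
(b): T OR F → true.
(1): F AND T → false.
(2) training certified — fails.
(a) own property — satisfied.
(i) weather ok — fails.
(ii) holds permit — fails.
(b): F OR F → false.
(3) = T AND F = false.
Overall: F OR F OR F → false.

No — unlawful.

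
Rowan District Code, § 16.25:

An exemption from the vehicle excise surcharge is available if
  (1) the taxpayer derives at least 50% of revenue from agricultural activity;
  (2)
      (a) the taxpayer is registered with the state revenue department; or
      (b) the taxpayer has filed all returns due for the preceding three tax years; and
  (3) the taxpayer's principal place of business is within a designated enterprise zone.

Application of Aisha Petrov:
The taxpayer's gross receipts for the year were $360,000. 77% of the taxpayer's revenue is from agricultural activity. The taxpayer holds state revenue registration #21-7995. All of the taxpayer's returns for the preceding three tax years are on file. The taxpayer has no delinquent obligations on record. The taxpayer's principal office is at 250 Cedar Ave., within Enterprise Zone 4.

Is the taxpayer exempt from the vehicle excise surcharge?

Yes — exempt.

(1) ≥50% agricultural — holds.
(a) state-registered — holds.
(b) returns current — holds.
(2): T OR T → true.
(3) in enterprise zone — met.
Overall: T AND T AND T → true.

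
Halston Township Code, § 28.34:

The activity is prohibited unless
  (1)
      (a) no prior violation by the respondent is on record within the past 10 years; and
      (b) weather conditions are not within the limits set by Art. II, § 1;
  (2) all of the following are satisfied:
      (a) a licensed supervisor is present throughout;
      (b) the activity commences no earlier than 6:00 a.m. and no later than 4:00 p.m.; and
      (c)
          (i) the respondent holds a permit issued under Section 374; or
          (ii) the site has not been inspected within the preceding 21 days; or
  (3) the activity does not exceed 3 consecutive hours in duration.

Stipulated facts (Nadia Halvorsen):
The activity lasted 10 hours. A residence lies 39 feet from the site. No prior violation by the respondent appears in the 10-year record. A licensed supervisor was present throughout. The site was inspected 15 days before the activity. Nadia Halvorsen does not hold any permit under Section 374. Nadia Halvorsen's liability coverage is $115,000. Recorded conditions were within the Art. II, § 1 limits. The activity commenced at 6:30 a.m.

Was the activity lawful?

(a) no prior violation — holds.
(b) not (weather ok) — not satisfied.
(1): T AND F → false.
(a) supervisor present — met.
(b) start within hours — holds.
(i) holds permit — fails.
(ii) not (site inspected) — not met.
(c) = F OR F = false.
So (2) is not satisfied (T AND T AND F).
(3) ≤ 3 hrs duration — not satisfied.
Overall: F OR F OR F → false.

No — unlawful.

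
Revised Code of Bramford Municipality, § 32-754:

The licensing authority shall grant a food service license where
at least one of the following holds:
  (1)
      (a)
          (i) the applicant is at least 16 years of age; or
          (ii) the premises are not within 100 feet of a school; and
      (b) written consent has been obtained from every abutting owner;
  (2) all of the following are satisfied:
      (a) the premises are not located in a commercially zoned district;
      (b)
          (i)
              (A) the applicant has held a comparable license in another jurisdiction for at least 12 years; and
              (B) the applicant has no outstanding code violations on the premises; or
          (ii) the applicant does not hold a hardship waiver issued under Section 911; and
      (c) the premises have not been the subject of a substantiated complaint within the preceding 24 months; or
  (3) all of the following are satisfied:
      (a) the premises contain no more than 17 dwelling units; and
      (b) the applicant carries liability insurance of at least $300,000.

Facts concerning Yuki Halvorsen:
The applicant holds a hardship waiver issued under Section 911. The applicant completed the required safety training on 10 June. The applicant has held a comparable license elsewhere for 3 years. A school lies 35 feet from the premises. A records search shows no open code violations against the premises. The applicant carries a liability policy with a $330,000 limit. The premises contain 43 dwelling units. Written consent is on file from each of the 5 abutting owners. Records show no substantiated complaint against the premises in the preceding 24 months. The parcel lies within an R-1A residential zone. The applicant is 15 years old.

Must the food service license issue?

No — denied.

(i) age ≥ 16 — not met.
(ii) ≥100 ft from school — not met.
(a) = F OR F = false.
(b) all abutters consent — satisfied.
(1) = F AND T = false.
(a) not (commercially zoned) — holds.
(A) prior license ≥ 12 yr — not satisfied.
(B) no code violations — holds.
(i) = F AND T = false.
(ii) not (hardship waiver) — not met.
(b) = F OR F = false.
(c) no complaint in 24 mo. — satisfied.
(2) = T AND F AND T = false.
(a) ≤ 17 units — not met.
(b) insurance ≥ $300,000 — satisfied.
(3) = F AND T = false.
Overall: F OR F OR F → false.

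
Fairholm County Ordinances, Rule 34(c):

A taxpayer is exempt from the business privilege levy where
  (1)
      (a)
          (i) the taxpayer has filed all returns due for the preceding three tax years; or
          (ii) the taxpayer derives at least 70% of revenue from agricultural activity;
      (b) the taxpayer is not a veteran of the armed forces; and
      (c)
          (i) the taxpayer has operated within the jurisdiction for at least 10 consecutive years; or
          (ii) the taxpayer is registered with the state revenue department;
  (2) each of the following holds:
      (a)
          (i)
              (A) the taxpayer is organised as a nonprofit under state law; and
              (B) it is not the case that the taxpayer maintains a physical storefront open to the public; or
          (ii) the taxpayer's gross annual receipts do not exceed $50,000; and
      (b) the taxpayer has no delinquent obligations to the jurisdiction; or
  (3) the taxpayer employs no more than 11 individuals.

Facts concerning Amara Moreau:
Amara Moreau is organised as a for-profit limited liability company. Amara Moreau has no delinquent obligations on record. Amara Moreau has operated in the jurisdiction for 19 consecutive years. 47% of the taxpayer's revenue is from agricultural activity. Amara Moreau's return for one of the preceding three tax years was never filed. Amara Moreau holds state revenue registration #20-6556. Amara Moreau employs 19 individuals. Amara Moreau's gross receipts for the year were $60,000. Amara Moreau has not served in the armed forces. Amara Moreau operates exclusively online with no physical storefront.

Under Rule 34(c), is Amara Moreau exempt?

(i) returns current — not met.
(ii) ≥70% agricultural — not satisfied.
(a): F OR F → false.
(b) not (veteran) — met.
(i) ≥ 10 yrs in jurisdiction — holds.
(ii) state-registered — met.
(c): T OR T → true.
So (1) is not satisfied (F AND T AND T).
(A) nonprofit — not met.
(B) not (has storefront) — satisfied.
(i): F AND T → false.
(ii) receipts ≤ $50,000 — not met.
(a) = F OR F = false.
(b) no delinquency — holds.
(2): F AND T → false.
(3) ≤ 11 employees — not met.
So Overall is not satisfied (F OR F OR F).

No — not exempt.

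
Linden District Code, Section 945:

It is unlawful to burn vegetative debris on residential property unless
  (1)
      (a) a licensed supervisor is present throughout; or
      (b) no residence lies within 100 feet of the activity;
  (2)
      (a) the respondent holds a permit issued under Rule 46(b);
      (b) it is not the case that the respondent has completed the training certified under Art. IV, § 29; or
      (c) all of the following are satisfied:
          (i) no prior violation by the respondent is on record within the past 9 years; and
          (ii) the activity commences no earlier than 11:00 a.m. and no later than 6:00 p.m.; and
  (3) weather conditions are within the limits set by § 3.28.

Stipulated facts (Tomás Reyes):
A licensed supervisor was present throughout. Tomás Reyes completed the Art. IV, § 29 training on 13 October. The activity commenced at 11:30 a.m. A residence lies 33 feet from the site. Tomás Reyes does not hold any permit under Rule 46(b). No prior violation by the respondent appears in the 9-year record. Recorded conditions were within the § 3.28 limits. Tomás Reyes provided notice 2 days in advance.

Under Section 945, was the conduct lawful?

Yes — lawful.

(a) supervisor present — holds.
(b) no residence in 100 ft — not met.
(1) = T OR F = true.
(a) holds permit — not satisfied.
(b) not (training certified) — not met.
(i) no prior violation — holds.
(ii) start within hours — satisfied.
(c) = T AND T = true.
So (2) is satisfied (F OR F OR T).
(3) weather ok — satisfied.
So Overall is satisfied (T AND T AND T).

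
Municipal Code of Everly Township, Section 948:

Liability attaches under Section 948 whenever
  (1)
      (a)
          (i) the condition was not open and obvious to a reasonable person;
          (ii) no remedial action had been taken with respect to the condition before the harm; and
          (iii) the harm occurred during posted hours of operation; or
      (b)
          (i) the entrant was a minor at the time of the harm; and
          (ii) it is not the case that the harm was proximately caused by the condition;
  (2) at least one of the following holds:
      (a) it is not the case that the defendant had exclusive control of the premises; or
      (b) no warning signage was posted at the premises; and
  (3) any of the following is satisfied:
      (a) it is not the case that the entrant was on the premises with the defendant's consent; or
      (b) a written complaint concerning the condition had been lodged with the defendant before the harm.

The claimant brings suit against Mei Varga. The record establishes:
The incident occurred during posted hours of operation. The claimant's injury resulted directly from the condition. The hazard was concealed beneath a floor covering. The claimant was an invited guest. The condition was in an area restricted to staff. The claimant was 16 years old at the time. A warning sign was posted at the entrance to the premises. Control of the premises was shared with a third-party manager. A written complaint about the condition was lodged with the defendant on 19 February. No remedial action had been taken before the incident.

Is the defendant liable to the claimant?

(i) not open/obvious — holds.
(ii) no remedial action — met.
(iii) during posted hours — holds.
So (a) is satisfied (T AND T AND T).
(i) entrant a minor — holds.
(ii) not (proximate cause) — not satisfied.
So (b) is not satisfied (T AND F).
So (1) is satisfied (T OR F).
(a) not (exclusive control) — met.
(b) no signage posted — not satisfied.
(2): T OR F → true.
(a) not (consent to enter) — not satisfied.
(b) complaint lodged — holds.
(3): F OR T → true.
So Overall is satisfied (T AND T AND T).

Yes — liable.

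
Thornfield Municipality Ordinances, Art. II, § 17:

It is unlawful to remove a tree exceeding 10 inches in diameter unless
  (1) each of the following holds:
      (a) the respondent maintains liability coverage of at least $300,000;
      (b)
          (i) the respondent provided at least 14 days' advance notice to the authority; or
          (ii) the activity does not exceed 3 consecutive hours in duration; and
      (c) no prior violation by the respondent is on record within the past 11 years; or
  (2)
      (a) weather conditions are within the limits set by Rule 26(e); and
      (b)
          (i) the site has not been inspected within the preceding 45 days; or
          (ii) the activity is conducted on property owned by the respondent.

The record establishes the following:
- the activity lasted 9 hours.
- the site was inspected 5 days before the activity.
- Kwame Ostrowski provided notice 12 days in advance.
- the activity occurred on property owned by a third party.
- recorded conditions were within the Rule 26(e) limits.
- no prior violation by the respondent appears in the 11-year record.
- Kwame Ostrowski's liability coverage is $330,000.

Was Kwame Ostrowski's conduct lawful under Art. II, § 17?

No — unlawful.

(a) coverage ≥ $300,000 — satisfied.
(i) ≥14 days' notice — not met.
(ii) ≤ 3 hrs duration — fails.
(b): F OR F → false.
(c) no prior violation — met.
(1) = T AND F AND T = false.
(a) weather ok — satisfied.
(i) not (site inspected) — not satisfied.
(ii) own property — fails.
(b): F OR F → false.
(2) = T AND F = false.
So Overall is not satisfied (F OR F).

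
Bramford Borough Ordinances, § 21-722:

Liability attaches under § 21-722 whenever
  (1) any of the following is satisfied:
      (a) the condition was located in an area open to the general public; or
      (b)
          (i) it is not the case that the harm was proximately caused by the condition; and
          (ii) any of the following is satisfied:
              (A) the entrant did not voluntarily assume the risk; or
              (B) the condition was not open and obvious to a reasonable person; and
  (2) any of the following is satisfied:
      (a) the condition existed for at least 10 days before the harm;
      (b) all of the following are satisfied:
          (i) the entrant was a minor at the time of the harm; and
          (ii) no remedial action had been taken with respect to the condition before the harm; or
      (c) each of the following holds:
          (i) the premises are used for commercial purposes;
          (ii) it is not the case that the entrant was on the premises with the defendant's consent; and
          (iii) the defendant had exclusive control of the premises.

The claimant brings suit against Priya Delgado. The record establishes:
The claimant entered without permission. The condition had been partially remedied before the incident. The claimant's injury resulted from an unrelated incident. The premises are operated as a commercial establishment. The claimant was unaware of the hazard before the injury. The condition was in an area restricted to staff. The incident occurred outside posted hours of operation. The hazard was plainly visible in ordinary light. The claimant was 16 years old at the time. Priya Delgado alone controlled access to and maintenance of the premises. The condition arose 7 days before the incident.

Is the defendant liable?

(a) public area — fails.
(i) not (proximate cause) — holds.
(A) no assumed risk — satisfied.
(B) not open/obvious — not satisfied.
(ii): T OR F → true.
(b) = T AND T = true.
So (1) is satisfied (F OR T).
(a) condition ≥10 days old — not satisfied.
(i) entrant a minor — met.
(ii) no remedial action — not satisfied.
So (b) is not satisfied (T AND F).
(i) commercial use — holds.
(ii) not (consent to enter) — holds.
(iii) exclusive control — satisfied.
(c) = T AND T AND T = true.
(2): F OR F OR T → true.
Overall = T AND T = true.

Yes — liable.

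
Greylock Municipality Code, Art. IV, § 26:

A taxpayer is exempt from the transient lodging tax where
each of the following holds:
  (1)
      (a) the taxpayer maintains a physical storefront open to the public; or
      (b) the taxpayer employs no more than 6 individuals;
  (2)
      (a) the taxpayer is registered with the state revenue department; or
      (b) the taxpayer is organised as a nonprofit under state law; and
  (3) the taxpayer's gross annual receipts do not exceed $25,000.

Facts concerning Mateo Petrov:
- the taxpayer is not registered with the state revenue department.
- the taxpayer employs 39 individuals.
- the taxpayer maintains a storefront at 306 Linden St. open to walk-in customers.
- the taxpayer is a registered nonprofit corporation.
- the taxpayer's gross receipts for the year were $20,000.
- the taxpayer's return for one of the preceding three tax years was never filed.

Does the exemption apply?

Yes — exempt.

(a) has storefront — satisfied.
(b) ≤ 6 employees — fails.
So (1) is satisfied (T OR F).
(a) state-registered — fails.
(b) nonprofit — satisfied.
(2): F OR T → true.
(3) receipts ≤ $25,000 — met.
Overall: T AND T AND T → true.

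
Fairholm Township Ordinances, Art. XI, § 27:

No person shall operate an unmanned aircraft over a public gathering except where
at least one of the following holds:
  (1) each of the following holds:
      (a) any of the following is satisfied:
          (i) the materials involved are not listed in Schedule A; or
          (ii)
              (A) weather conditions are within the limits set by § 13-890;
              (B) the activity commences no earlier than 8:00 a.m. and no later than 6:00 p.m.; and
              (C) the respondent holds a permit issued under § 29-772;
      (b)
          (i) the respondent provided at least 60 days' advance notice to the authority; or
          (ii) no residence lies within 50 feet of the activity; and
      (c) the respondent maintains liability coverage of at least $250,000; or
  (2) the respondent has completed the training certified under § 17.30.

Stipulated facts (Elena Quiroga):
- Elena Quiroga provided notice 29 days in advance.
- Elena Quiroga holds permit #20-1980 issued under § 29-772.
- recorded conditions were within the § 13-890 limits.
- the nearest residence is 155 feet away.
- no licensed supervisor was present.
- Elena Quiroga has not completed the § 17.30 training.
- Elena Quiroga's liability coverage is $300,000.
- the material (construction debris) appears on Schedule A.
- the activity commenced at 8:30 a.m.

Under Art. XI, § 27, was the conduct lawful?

Yes — lawful.

(i) not (Schedule A material) — not met.
(A) weather ok — met.
(B) start within hours — satisfied.
(C) holds permit — satisfied.
So (ii) is satisfied (T AND T AND T).
(a): F OR T → true.
(i) ≥60 days' notice — fails.
(ii) no residence in 50 ft — satisfied.
(b) = F OR T = true.
(c) coverage ≥ $250,000 — holds.
So (1) is satisfied (T AND T AND T).
(2) training certified — fails.
Overall: T OR F → true.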